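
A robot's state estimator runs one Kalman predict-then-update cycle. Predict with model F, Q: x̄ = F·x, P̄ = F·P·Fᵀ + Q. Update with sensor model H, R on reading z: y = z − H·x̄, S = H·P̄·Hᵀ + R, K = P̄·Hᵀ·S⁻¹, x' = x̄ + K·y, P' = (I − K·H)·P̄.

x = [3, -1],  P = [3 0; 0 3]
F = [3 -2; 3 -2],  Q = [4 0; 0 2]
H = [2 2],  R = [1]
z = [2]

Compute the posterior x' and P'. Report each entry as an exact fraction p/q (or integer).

x̄ = F·x = [11, 11]
P̄ = F·P·Fᵀ + Q = [43 39; 39 41]
y = z − H·x̄ = [-42]
S = H·P̄·Hᵀ + R = [649]
K = P̄·Hᵀ·S⁻¹ = [164/649; 160/649]
x' = x̄ + K·y = [251/649, 419/649]
P' = (I − K·H)·P̄ = [1011/649 -929/649; -929/649 1009/649]

x' = [251/649, 419/649]
P' = [1011/649 -929/649; -929/649 1009/649]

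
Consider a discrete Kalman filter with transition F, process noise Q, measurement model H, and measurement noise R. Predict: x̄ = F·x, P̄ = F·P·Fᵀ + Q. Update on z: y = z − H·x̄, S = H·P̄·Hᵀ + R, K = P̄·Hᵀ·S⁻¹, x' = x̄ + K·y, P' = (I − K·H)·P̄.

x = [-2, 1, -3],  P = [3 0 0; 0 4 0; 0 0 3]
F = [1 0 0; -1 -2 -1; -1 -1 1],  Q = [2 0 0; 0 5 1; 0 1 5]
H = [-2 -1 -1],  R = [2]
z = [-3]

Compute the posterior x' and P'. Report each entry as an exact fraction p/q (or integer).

x' = [-46/29, 177/29, -4/29]
P' = [137/29 -147/29 -123/29; -147/29 333/29 -9/29; -123/29 -9/29 273/29]

x̄ = F·x = [-2, 3, -2]
P̄ = F·P·Fᵀ + Q = [5 -3 -3; -3 27 9; -3 9 15]
y = z − H·x̄ = [-6]
S = H·P̄·Hᵀ + R = [58]
K = P̄·Hᵀ·S⁻¹ = [-2/29; -15/29; -9/29]
x' = x̄ + K·y = [-46/29, 177/29, -4/29]
P' = (I − K·H)·P̄ = [137/29 -147/29 -123/29; -147/29 333/29 -9/29; -123/29 -9/29 273/29]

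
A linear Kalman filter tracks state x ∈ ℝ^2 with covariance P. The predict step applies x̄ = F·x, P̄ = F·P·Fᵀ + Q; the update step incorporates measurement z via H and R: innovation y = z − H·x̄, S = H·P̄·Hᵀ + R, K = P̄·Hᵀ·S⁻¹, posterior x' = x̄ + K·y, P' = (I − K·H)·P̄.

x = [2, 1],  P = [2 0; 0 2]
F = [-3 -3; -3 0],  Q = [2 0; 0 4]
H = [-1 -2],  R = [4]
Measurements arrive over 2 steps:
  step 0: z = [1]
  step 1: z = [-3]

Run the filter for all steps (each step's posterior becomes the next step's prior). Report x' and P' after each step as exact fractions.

step 0: x̄ = F·x = [-9, -6]
step 0: P̄ = F·P·Fᵀ + Q = [38 18; 18 22]
step 0: y = z − H·x̄ = [-20]
step 0: S = H·P̄·Hᵀ + R = [202]
step 0: K = P̄·Hᵀ·S⁻¹ = [-37/101; -31/101]
step 0: x' = x̄ + K·y = [-169/101, 14/101]
step 0: P' = (I − K·H)·P̄ = [1100/101 -476/101; -476/101 300/101]
step 1: x̄ = F·x = [465/101, 507/101]
step 1: P̄ = F·P·Fᵀ + Q = [4234/101 5616/101; 5616/101 10304/101]
step 1: y = z − H·x̄ = [1176/101]
step 1: S = H·P̄·Hᵀ + R = [68318/101]
step 1: K = P̄·Hᵀ·S⁻¹ = [-7733/34159; -13112/34159]
step 1: x' = x̄ + K·y = [67227/34159, 18801/34159]
step 1: P' = (I − K·H)·P̄ = [247828/34159 -108448/34159; -108448/34159 80448/34159]

step 0: x' = [-169/101, 14/101], P' = [1100/101 -476/101; -476/101 300/101]
step 1: x' = [67227/34159, 18801/34159], P' = [247828/34159 -108448/34159; -108448/34159 80448/34159]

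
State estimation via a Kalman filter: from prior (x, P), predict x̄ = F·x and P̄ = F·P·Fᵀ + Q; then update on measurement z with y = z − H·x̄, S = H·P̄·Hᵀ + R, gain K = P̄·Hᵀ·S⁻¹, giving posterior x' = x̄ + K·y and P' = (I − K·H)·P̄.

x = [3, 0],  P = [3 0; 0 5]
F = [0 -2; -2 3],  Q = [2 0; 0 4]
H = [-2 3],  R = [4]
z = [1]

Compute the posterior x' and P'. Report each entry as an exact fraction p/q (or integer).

x̄ = F·x = [0, -6]
P̄ = F·P·Fᵀ + Q = [22 -30; -30 61]
y = z − H·x̄ = [19]
S = H·P̄·Hᵀ + R = [1001]
K = P̄·Hᵀ·S⁻¹ = [-134/1001; 243/1001]
x' = x̄ + K·y = [-2546/1001, -1389/1001]
P' = (I − K·H)·P̄ = [4066/1001 2532/1001; 2532/1001 2012/1001]

x' = [-2546/1001, -1389/1001]
P' = [4066/1001 2532/1001; 2532/1001 2012/1001]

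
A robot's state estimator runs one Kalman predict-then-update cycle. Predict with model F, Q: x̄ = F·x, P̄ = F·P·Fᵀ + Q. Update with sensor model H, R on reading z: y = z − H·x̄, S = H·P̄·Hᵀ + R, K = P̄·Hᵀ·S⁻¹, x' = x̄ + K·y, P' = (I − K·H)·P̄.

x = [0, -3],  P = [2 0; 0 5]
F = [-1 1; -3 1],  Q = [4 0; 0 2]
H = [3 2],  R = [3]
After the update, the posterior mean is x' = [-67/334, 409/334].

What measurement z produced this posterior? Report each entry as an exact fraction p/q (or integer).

z = [2]

x̄ = F·x = [-3, -3]
P̄ = F·P·Fᵀ + Q = [11 11; 11 25]
S = H·P̄·Hᵀ + R = [334]
K = P̄·Hᵀ·S⁻¹ = [55/334; 83/334]
x' − x̄ = [935/334, 1411/334] = K·y
y = (KᵀK)⁻¹·Kᵀ·(x' − x̄) = [17]
z = y + H·x̄ = [17] + [-15] = [2]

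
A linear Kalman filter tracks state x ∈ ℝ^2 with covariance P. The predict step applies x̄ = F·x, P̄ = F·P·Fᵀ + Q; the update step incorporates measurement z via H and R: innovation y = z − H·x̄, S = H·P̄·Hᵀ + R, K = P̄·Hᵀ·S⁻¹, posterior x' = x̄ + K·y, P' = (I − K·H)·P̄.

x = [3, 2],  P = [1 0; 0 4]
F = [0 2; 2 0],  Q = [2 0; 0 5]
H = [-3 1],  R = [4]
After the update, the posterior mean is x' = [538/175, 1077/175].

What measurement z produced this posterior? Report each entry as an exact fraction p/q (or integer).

x̄ = F·x = [4, 6]
P̄ = F·P·Fᵀ + Q = [18 0; 0 9]
S = H·P̄·Hᵀ + R = [175]
K = P̄·Hᵀ·S⁻¹ = [-54/175; 9/175]
x' − x̄ = [-162/175, 27/175] = K·y
y = (KᵀK)⁻¹·Kᵀ·(x' − x̄) = [3]
z = y + H·x̄ = [3] + [-6] = [-3]

z = [-3]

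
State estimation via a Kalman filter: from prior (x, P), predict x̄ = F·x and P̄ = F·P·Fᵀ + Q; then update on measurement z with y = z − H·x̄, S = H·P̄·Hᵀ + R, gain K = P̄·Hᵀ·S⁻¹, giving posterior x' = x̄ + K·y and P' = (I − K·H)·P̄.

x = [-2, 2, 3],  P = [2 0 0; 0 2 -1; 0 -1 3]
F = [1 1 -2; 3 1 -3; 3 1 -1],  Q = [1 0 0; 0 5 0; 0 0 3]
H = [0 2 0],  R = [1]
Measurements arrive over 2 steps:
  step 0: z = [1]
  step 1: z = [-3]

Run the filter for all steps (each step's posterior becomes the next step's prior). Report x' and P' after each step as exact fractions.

step 0: x' = [276/233, 103/233, 151/233], P' = [1049/233 31/233 -131/233; 31/233 58/233 33/233; -131/233 33/233 2168/233]
step 1: x' = [-203421/130321, -194654/130321, 185830/130321], P' = [685454/130321 17351/130321 -506481/130321; 17351/130321 32522/130321 17629/130321; -506481/130321 17629/130321 2087956/130321]

step 0: x̄ = F·x = [-6, -13, -7]
step 0: P̄ = F·P·Fᵀ + Q = [21 31 17; 31 58 33; 17 33 28]
step 0: y = z − H·x̄ = [27]
step 0: S = H·P̄·Hᵀ + R = [233]
step 0: K = P̄·Hᵀ·S⁻¹ = [62/233; 116/233; 66/233]
step 0: x' = x̄ + K·y = [276/233, 103/233, 151/233]
step 0: P' = (I − K·H)·P̄ = [1049/233 31/233 -131/233; 31/233 58/233 33/233; -131/233 33/233 2168/233]
step 1: x̄ = F·x = [77/233, 478/233, 780/233]
step 1: P̄ = F·P·Fᵀ + Q = [10466/233 17351/233 8483/233; 17351/233 32522/233 17629/233; 8483/233 17629/233 13272/233]
step 1: y = z − H·x̄ = [-1655/233]
step 1: S = H·P̄·Hᵀ + R = [130321/233]
step 1: K = P̄·Hᵀ·S⁻¹ = [34702/130321; 65044/130321; 35258/130321]
step 1: x' = x̄ + K·y = [-203421/130321, -194654/130321, 185830/130321]
step 1: P' = (I − K·H)·P̄ = [685454/130321 17351/130321 -506481/130321; 17351/130321 32522/130321 17629/130321; -506481/130321 17629/130321 2087956/130321]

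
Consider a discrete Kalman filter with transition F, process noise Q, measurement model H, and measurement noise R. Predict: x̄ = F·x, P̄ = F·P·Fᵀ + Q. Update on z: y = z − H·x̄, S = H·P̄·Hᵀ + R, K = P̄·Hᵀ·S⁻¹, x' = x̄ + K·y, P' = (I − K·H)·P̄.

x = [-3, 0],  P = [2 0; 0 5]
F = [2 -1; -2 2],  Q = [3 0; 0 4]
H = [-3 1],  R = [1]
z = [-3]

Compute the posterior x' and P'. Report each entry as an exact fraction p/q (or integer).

x' = [24/95, -204/95]
P' = [68/95 182/95; 182/95 1724/285]

x̄ = F·x = [-6, 6]
P̄ = F·P·Fᵀ + Q = [16 -18; -18 32]
y = z − H·x̄ = [-27]
S = H·P̄·Hᵀ + R = [285]
K = P̄·Hᵀ·S⁻¹ = [-22/95; 86/285]
x' = x̄ + K·y = [24/95, -204/95]
P' = (I − K·H)·P̄ = [68/95 182/95; 182/95 1724/285]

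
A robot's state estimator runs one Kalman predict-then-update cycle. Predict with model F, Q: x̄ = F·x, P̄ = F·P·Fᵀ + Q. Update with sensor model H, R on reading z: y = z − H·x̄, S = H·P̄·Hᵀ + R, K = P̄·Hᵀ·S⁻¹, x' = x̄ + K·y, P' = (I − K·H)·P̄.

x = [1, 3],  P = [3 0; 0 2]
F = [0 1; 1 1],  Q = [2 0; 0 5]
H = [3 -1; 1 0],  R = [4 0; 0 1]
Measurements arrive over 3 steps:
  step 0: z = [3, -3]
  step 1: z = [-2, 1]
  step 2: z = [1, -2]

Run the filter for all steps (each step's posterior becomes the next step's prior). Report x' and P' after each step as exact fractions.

step 0: x' = [-31/45, -128/45], P' = [26/45 58/45; 58/45 254/45]
step 1: x' = [8/133, 6646/5985], P' = [88/133 200/133; 200/133 36076/5985]
step 2: x' = [-928524/832681, -2636609/832681], P' = [558822/832681 1280218/832681; 1280218/832681 5118138/832681]

step 0: x̄ = F·x = [3, 4]
step 0: P̄ = F·P·Fᵀ + Q = [4 2; 2 10]
step 0: y = z − H·x̄ = [-2, -6]
step 0: S = H·P̄·Hᵀ + R = [38 10; 10 5]
step 0: K = P̄·Hᵀ·S⁻¹ = [1/9 26/45; -4/9 58/45]
step 0: x' = x̄ + K·y = [-31/45, -128/45]
step 0: P' = (I − K·H)·P̄ = [26/45 58/45; 58/45 254/45]
step 1: x̄ = F·x = [-128/45, -53/15]
step 1: P̄ = F·P·Fᵀ + Q = [344/45 104/15; 104/15 69/5]
step 1: y = z − H·x̄ = [3, 173/45]
step 1: S = H·P̄·Hᵀ + R = [45 16; 16 389/45]
step 1: K = P̄·Hᵀ·S⁻¹ = [16/133 88/133; -2269/5985 200/133]
step 1: x' = x̄ + K·y = [8/133, 6646/5985]
step 1: P' = (I − K·H)·P̄ = [88/133 200/133; 200/133 36076/5985]
step 2: x̄ = F·x = [6646/5985, 7006/5985]
step 2: P̄ = F·P·Fᵀ + Q = [48046/5985 45076/5985; 45076/5985 87961/5985]
step 2: y = z − H·x̄ = [-6947/5985, -18616/5985]
step 2: S = H·P̄·Hᵀ + R = [273859/5985 99062/5985; 99062/5985 54031/5985]
step 2: K = P̄·Hᵀ·S⁻¹ = [99062/832681 558822/832681; -319371/832681 1280218/832681]
step 2: x' = x̄ + K·y = [-928524/832681, -2636609/832681]
step 2: P' = (I − K·H)·P̄ = [558822/832681 1280218/832681; 1280218/832681 5118138/832681]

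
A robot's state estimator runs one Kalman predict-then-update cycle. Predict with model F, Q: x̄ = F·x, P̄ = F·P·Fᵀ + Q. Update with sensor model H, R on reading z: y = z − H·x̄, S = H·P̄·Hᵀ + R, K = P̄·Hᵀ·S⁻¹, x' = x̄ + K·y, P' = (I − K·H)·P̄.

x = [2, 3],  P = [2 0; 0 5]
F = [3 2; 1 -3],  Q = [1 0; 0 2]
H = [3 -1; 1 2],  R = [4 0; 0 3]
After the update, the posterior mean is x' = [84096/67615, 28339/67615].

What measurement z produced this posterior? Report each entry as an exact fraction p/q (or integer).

z = [3, 2]

x̄ = F·x = [12, -7]
P̄ = F·P·Fᵀ + Q = [39 -24; -24 49]
S = H·P̄·Hᵀ + R = [548 -101; -101 142]
K = P̄·Hᵀ·S⁻¹ = [19113/67615 9309/67615; -9708/67615 28331/67615]
x' − x̄ = [-727284/67615, 501644/67615] = K·y
y = (KᵀK)⁻¹·Kᵀ·(x' − x̄) = [-40, 4]
z = y + H·x̄ = [-40, 4] + [43, -2] = [3, 2]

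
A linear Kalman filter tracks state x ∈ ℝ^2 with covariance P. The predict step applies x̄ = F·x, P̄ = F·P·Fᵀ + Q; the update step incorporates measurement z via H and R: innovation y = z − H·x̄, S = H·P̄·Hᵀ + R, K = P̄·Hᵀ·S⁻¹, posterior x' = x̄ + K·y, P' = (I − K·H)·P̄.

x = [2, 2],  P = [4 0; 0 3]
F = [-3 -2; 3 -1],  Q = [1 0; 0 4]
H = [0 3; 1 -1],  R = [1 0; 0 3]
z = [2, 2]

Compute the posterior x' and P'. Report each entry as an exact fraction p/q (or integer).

x' = [19772/12179, 7468/12179]
P' = [33943/12179 1117/12179; 1117/12179 1336/12179]

x̄ = F·x = [-10, 4]
P̄ = F·P·Fᵀ + Q = [49 -30; -30 43]
y = z − H·x̄ = [-10, 16]
S = H·P̄·Hᵀ + R = [388 -219; -219 155]
K = P̄·Hᵀ·S⁻¹ = [3351/12179 10942/12179; 4008/12179 -73/12179]
x' = x̄ + K·y = [19772/12179, 7468/12179]
P' = (I − K·H)·P̄ = [33943/12179 1117/12179; 1117/12179 1336/12179]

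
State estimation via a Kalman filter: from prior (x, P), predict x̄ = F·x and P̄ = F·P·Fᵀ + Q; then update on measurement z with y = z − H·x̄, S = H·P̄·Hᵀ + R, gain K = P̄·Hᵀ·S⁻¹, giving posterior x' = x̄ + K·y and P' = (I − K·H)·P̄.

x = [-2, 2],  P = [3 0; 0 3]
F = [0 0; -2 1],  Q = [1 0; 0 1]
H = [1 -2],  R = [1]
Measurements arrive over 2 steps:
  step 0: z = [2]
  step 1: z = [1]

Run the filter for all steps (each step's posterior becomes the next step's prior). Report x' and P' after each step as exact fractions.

step 0: x̄ = F·x = [0, 6]
step 0: P̄ = F·P·Fᵀ + Q = [1 0; 0 16]
step 0: y = z − H·x̄ = [14]
step 0: S = H·P̄·Hᵀ + R = [66]
step 0: K = P̄·Hᵀ·S⁻¹ = [1/66; -16/33]
step 0: x' = x̄ + K·y = [7/33, -26/33]
step 0: P' = (I − K·H)·P̄ = [65/66 16/33; 16/33 16/33]
step 1: x̄ = F·x = [0, -40/33]
step 1: P̄ = F·P·Fᵀ + Q = [1 0; 0 115/33]
step 1: y = z − H·x̄ = [-47/33]
step 1: S = H·P̄·Hᵀ + R = [526/33]
step 1: K = P̄·Hᵀ·S⁻¹ = [33/526; -115/263]
step 1: x' = x̄ + K·y = [-47/526, -155/263]
step 1: P' = (I − K·H)·P̄ = [493/526 115/263; 115/263 115/263]

step 0: x' = [7/33, -26/33], P' = [65/66 16/33; 16/33 16/33]
step 1: x' = [-47/526, -155/263], P' = [493/526 115/263; 115/263 115/263]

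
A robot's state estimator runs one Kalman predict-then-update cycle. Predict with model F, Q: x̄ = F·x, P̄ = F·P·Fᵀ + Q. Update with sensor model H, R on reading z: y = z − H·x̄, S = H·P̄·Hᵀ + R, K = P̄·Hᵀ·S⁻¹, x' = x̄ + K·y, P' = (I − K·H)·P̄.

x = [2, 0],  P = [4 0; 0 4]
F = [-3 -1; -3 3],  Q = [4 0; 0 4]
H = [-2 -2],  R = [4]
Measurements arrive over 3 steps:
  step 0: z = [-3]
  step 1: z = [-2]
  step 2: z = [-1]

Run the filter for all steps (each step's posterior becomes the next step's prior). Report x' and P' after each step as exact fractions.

step 0: x' = [-96/169, 336/169], P' = [2812/169 -2744/169; -2744/169 2844/169]
step 1: x' = [-342284/179985, 523348/179985], P' = [861596/179985 -815992/179985; -815992/179985 950204/179985]
step 2: x' = [-82932622/56021945, 113954002/56021945], P' = [268908412/56021945 -254580152/56021945; -254580152/56021945 296093852/56021945]

step 0: x̄ = F·x = [-6, -6]
step 0: P̄ = F·P·Fᵀ + Q = [44 24; 24 76]
step 0: y = z − H·x̄ = [-27]
step 0: S = H·P̄·Hᵀ + R = [676]
step 0: K = P̄·Hᵀ·S⁻¹ = [-34/169; -50/169]
step 0: x' = x̄ + K·y = [-96/169, 336/169]
step 0: P' = (I − K·H)·P̄ = [2812/169 -2744/169; -2744/169 2844/169]
step 1: x̄ = F·x = [-48/169, 1296/169]
step 1: P̄ = F·P·Fᵀ + Q = [12364/169 33240/169; 33240/169 100972/169]
step 1: y = z − H·x̄ = [166/13]
step 1: S = H·P̄·Hᵀ + R = [4260]
step 1: K = P̄·Hᵀ·S⁻¹ = [-1754/13845; -5162/13845]
step 1: x' = x̄ + K·y = [-342284/179985, 523348/179985]
step 1: P' = (I − K·H)·P̄ = [861596/179985 -815992/179985; -815992/179985 950204/179985]
step 2: x̄ = F·x = [503504/179985, 12192/845]
step 2: P̄ = F·P·Fᵀ + Q = [4528556/179985 46008/845; 46008/845 148892/845]
step 2: y = z − H·x̄ = [1204163/35997]
step 2: S = H·P̄·Hᵀ + R = [44817556/35997]
step 2: K = P̄·Hᵀ·S⁻¹ = [-1432826/11204389; -4151370/11204389]
step 2: x' = x̄ + K·y = [-82932622/56021945, 113954002/56021945]
step 2: P' = (I − K·H)·P̄ = [268908412/56021945 -254580152/56021945; -254580152/56021945 296093852/56021945]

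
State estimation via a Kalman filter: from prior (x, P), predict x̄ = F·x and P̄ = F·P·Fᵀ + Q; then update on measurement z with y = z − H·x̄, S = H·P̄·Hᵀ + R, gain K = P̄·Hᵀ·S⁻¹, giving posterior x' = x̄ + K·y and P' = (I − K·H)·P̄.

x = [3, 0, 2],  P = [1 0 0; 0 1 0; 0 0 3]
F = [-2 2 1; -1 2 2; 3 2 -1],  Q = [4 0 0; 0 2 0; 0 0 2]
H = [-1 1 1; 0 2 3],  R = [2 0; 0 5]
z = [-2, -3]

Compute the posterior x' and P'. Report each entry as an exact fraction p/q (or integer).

x̄ = F·x = [-4, 1, 7]
P̄ = F·P·Fᵀ + Q = [15 12 -5; 12 19 -5; -5 -5 18]
y = z − H·x̄ = [-14, -26]
S = H·P̄·Hᵀ + R = [30 58; 58 183]
K = P̄·Hᵀ·S⁻¹ = [-993/1063 367/1063; -484/1063 287/1063; 371/1063 138/1063]
x' = x̄ + K·y = [108/1063, 377/1063, -1341/1063]
P' = (I − K·H)·P̄ = [4698/1063 6301/1063 -3589/1063; 6301/1063 14564/1063 -9231/1063; -3589/1063 -9231/1063 6384/1063]

x' = [108/1063, 377/1063, -1341/1063]
P' = [4698/1063 6301/1063 -3589/1063; 6301/1063 14564/1063 -9231/1063; -3589/1063 -9231/1063 6384/1063]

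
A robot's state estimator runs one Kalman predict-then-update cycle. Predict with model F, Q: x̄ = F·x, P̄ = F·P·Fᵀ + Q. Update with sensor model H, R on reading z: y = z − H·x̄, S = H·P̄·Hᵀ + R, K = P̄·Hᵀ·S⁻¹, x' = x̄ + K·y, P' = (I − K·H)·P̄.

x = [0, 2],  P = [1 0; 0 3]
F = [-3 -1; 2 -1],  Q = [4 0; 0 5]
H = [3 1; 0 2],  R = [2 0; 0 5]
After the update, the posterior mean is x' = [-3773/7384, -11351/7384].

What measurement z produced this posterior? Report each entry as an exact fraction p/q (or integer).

z = [-3, -3]

x̄ = F·x = [-2, -2]
P̄ = F·P·Fᵀ + Q = [16 -3; -3 12]
S = H·P̄·Hᵀ + R = [140 6; 6 53]
K = P̄·Hᵀ·S⁻¹ = [2421/7384 -555/3692; 15/7384 1671/3692]
x' − x̄ = [10995/7384, 3417/7384] = K·y
y = (KᵀK)⁻¹·Kᵀ·(x' − x̄) = [5, 1]
z = y + H·x̄ = [5, 1] + [-8, -4] = [-3, -3]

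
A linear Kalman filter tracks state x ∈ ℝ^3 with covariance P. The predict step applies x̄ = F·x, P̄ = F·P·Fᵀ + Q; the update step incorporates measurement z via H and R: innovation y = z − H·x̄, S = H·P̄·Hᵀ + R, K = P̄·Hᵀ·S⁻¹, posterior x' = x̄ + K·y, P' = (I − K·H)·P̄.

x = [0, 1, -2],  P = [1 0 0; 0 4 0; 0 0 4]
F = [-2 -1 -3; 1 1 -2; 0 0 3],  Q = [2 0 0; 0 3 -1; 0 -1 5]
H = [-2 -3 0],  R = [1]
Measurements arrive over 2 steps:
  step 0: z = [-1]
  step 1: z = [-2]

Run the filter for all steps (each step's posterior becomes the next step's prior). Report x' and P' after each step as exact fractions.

step 0: x' = [-419/617, 493/617, -174/617], P' = [7066/617 -4662/617 -750/617; -4662/617 3144/617 451/617; -750/617 451/617 3688/617]
step 1: x' = [218/313, 55331/271997, -42618/271997], P' = [7651/626 -5049/626 1215/313; -5049/626 2955497/543994 -725726/271997; 1215/313 -725726/271997 2082073/271997]

step 0: x̄ = F·x = [5, 5, -6]
step 0: P̄ = F·P·Fᵀ + Q = [46 18 -36; 18 24 -25; -36 -25 41]
step 0: y = z − H·x̄ = [24]
step 0: S = H·P̄·Hᵀ + R = [617]
step 0: K = P̄·Hᵀ·S⁻¹ = [-146/617; -108/617; 147/617]
step 0: x' = x̄ + K·y = [-419/617, 493/617, -174/617]
step 0: P' = (I − K·H)·P̄ = [7066/617 -4662/617 -750/617; -4662/617 3144/617 451/617; -750/617 451/617 3688/617]
step 1: x̄ = F·x = [867/617, 422/617, -522/617]
step 1: P̄ = F·P·Fᵀ + Q = [40892/617 17637/617 -30045/617; 17637/617 18685/617 -23642/617; -30045/617 -23642/617 36277/617]
step 1: y = z − H·x̄ = [1766/617]
step 1: S = H·P̄·Hᵀ + R = [543994/617]
step 1: K = P̄·Hᵀ·S⁻¹ = [-155/626; -91329/543994; 65508/271997]
step 1: x' = x̄ + K·y = [218/313, 55331/271997, -42618/271997]
step 1: P' = (I − K·H)·P̄ = [7651/626 -5049/626 1215/313; -5049/626 2955497/543994 -725726/271997; 1215/313 -725726/271997 2082073/271997]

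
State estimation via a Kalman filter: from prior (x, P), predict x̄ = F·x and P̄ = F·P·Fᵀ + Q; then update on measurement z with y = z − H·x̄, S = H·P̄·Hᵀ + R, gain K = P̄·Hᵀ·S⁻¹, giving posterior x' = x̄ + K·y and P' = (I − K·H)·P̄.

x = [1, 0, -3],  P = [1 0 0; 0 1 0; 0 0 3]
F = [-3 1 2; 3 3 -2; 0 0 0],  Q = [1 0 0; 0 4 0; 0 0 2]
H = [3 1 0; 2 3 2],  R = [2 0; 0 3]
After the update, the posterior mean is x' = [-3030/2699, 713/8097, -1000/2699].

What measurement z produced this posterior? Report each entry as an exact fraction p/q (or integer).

x̄ = F·x = [-9, 9, 0]
P̄ = F·P·Fᵀ + Q = [23 -18 0; -18 34 0; 0 0 2]
S = H·P̄·Hᵀ + R = [135 42; 42 193]
K = P̄·Hᵀ·S⁻¹ = [1131/2699 -358/2699; -6632/24291 3250/8097; -56/8097 60/2699]
x' − x̄ = [21261/2699, -72160/8097, -1000/2699] = K·y
y = (KᵀK)⁻¹·Kᵀ·(x' − x̄) = [15, -12]
z = y + H·x̄ = [15, -12] + [-18, 9] = [-3, -3]

z = [-3, -3]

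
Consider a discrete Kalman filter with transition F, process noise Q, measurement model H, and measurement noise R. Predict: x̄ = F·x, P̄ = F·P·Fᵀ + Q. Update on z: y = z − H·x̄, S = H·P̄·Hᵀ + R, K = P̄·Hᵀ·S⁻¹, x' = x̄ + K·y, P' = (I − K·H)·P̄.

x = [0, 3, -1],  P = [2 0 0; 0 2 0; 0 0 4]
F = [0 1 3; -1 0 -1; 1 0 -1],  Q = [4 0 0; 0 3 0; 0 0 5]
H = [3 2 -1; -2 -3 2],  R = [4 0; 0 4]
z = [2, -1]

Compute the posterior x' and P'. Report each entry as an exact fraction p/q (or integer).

x̄ = F·x = [0, 1, 1]
P̄ = F·P·Fᵀ + Q = [42 -12 -12; -12 9 2; -12 2 11]
y = z − H·x̄ = [1, 0]
S = H·P̄·Hᵀ + R = [349 -254; -254 225]
K = P̄·Hᵀ·S⁻¹ = [7362/14009 3828/14009; -4246/14009 -4731/14009; 485/14009 3038/14009]
x' = x̄ + K·y = [7362/14009, 9763/14009, 14494/14009]
P' = (I − K·H)·P̄ = [24726/14009 -24696/14009 -4662/14009; -24696/14009 45892/14009 34680/14009; -4662/14009 34680/14009 53434/14009]

x' = [7362/14009, 9763/14009, 14494/14009]
P' = [24726/14009 -24696/14009 -4662/14009; -24696/14009 45892/14009 34680/14009; -4662/14009 34680/14009 53434/14009]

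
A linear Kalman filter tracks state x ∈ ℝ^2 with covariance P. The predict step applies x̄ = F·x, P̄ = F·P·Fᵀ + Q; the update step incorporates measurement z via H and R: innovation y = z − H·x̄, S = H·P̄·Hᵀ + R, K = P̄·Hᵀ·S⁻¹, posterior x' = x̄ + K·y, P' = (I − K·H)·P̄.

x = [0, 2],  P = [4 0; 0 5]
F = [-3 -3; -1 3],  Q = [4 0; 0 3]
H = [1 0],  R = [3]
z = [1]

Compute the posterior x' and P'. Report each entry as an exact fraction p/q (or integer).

x̄ = F·x = [-6, 6]
P̄ = F·P·Fᵀ + Q = [85 -33; -33 52]
y = z − H·x̄ = [7]
S = H·P̄·Hᵀ + R = [88]
K = P̄·Hᵀ·S⁻¹ = [85/88; -3/8]
x' = x̄ + K·y = [67/88, 27/8]
P' = (I − K·H)·P̄ = [255/88 -9/8; -9/8 317/8]

x' = [67/88, 27/8]
P' = [255/88 -9/8; -9/8 317/8]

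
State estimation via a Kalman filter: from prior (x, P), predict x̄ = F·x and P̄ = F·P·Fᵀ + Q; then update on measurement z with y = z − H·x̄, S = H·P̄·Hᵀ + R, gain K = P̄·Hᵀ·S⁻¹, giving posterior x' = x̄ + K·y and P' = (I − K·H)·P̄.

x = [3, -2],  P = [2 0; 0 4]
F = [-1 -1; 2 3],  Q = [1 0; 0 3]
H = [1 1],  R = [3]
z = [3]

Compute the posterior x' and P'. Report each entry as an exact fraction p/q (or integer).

x̄ = F·x = [-1, 0]
P̄ = F·P·Fᵀ + Q = [7 -16; -16 47]
y = z − H·x̄ = [4]
S = H·P̄·Hᵀ + R = [25]
K = P̄·Hᵀ·S⁻¹ = [-9/25; 31/25]
x' = x̄ + K·y = [-61/25, 124/25]
P' = (I − K·H)·P̄ = [94/25 -121/25; -121/25 214/25]

x' = [-61/25, 124/25]
P' = [94/25 -121/25; -121/25 214/25]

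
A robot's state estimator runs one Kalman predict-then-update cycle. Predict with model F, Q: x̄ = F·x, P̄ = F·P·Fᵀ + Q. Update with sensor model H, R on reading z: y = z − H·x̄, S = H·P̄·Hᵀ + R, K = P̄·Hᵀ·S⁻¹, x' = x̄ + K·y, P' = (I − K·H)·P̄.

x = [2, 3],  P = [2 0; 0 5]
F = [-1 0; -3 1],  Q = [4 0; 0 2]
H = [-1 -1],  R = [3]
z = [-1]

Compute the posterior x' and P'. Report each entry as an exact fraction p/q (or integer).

x̄ = F·x = [-2, -3]
P̄ = F·P·Fᵀ + Q = [6 6; 6 25]
y = z − H·x̄ = [-6]
S = H·P̄·Hᵀ + R = [46]
K = P̄·Hᵀ·S⁻¹ = [-6/23; -31/46]
x' = x̄ + K·y = [-10/23, 24/23]
P' = (I − K·H)·P̄ = [66/23 -48/23; -48/23 189/46]

x' = [-10/23, 24/23]
P' = [66/23 -48/23; -48/23 189/46]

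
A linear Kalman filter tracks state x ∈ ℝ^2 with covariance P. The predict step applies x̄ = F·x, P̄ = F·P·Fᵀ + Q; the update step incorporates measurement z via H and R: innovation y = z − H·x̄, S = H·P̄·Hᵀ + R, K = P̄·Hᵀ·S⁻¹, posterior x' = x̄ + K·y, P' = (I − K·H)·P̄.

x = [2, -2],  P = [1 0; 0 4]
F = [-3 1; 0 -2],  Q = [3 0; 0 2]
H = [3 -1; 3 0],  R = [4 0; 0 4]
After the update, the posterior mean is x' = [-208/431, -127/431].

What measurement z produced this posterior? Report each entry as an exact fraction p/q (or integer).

x̄ = F·x = [-8, 4]
P̄ = F·P·Fᵀ + Q = [16 -8; -8 18]
S = H·P̄·Hᵀ + R = [214 168; 168 148]
K = P̄·Hᵀ·S⁻¹ = [28/431 108/431; -273/431 240/431]
x' − x̄ = [3240/431, -1851/431] = K·y
y = (KᵀK)⁻¹·Kᵀ·(x' − x̄) = [27, 23]
z = y + H·x̄ = [27, 23] + [-28, -24] = [-1, -1]

z = [-1, -1]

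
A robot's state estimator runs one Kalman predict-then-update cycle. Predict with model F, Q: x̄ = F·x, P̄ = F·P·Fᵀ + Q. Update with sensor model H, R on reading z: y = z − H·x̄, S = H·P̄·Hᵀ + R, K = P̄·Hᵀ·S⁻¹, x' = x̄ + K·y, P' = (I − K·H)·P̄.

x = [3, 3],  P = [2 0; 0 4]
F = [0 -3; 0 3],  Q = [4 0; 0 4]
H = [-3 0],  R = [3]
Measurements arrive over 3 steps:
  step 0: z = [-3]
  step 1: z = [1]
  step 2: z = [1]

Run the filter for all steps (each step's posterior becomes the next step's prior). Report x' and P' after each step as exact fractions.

step 0: x̄ = F·x = [-9, 9]
step 0: P̄ = F·P·Fᵀ + Q = [40 -36; -36 40]
step 0: y = z − H·x̄ = [-30]
step 0: S = H·P̄·Hᵀ + R = [363]
step 0: K = P̄·Hᵀ·S⁻¹ = [-40/121; 36/121]
step 0: x' = x̄ + K·y = [111/121, 9/121]
step 0: P' = (I − K·H)·P̄ = [40/121 -36/121; -36/121 952/121]
step 1: x̄ = F·x = [-27/121, 27/121]
step 1: P̄ = F·P·Fᵀ + Q = [9052/121 -8568/121; -8568/121 9052/121]
step 1: y = z − H·x̄ = [40/121]
step 1: S = H·P̄·Hᵀ + R = [81831/121]
step 1: K = P̄·Hᵀ·S⁻¹ = [-9052/27277; 8568/27277]
step 1: x' = x̄ + K·y = [-9079/27277, 8919/27277]
step 1: P' = (I − K·H)·P̄ = [9052/27277 -8568/27277; -8568/27277 220492/27277]
step 2: x̄ = F·x = [-26757/27277, 26757/27277]
step 2: P̄ = F·P·Fᵀ + Q = [2093536/27277 -1984428/27277; -1984428/27277 2093536/27277]
step 2: y = z − H·x̄ = [-52994/27277]
step 2: S = H·P̄·Hᵀ + R = [18923655/27277]
step 2: K = P̄·Hᵀ·S⁻¹ = [-2093536/6307885; 1984428/6307885]
step 2: x' = x̄ + K·y = [-2120293/6307885, 2332269/6307885]
step 2: P' = (I − K·H)·P̄ = [2093536/6307885 -1984428/6307885; -1984428/6307885 51029104/6307885]

step 0: x' = [111/121, 9/121], P' = [40/121 -36/121; -36/121 952/121]
step 1: x' = [-9079/27277, 8919/27277], P' = [9052/27277 -8568/27277; -8568/27277 220492/27277]
step 2: x' = [-2120293/6307885, 2332269/6307885], P' = [2093536/6307885 -1984428/6307885; -1984428/6307885 51029104/6307885]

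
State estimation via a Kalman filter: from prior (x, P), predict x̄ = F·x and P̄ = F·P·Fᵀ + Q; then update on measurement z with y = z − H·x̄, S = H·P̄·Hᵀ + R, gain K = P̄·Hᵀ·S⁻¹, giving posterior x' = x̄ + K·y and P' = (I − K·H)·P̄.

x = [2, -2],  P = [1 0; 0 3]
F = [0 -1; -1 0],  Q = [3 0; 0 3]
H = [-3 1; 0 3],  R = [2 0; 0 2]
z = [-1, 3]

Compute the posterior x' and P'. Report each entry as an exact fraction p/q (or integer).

x' = [119/178, 229/267]
P' = [21/89 6/89; 6/89 56/267]

x̄ = F·x = [2, -2]
P̄ = F·P·Fᵀ + Q = [6 0; 0 4]
y = z − H·x̄ = [7, 9]
S = H·P̄·Hᵀ + R = [60 12; 12 38]
K = P̄·Hᵀ·S⁻¹ = [-57/178 9/89; 1/267 28/89]
x' = x̄ + K·y = [119/178, 229/267]
P' = (I − K·H)·P̄ = [21/89 6/89; 6/89 56/267]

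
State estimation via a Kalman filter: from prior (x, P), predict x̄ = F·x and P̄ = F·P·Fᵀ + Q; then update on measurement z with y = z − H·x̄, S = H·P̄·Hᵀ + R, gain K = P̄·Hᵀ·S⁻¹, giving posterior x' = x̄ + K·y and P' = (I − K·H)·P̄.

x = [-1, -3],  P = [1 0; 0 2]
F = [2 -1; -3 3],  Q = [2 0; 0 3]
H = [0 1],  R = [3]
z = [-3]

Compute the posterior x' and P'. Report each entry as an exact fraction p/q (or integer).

x' = [-1/11, -36/11]
P' = [40/11 -12/11; -12/11 30/11]

x̄ = F·x = [1, -6]
P̄ = F·P·Fᵀ + Q = [8 -12; -12 30]
y = z − H·x̄ = [3]
S = H·P̄·Hᵀ + R = [33]
K = P̄·Hᵀ·S⁻¹ = [-4/11; 10/11]
x' = x̄ + K·y = [-1/11, -36/11]
P' = (I − K·H)·P̄ = [40/11 -12/11; -12/11 30/11]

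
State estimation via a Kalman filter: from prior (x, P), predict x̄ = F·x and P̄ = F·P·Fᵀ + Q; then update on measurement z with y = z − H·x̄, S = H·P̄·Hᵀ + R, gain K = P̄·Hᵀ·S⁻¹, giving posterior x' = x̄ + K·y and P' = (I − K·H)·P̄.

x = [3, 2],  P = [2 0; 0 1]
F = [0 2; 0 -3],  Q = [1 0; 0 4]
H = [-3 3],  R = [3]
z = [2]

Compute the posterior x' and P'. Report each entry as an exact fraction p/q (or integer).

x' = [12/91, 62/91]
P' = [92/91 81/91; 81/91 100/91]

x̄ = F·x = [4, -6]
P̄ = F·P·Fᵀ + Q = [5 -6; -6 13]
y = z − H·x̄ = [32]
S = H·P̄·Hᵀ + R = [273]
K = P̄·Hᵀ·S⁻¹ = [-11/91; 19/91]
x' = x̄ + K·y = [12/91, 62/91]
P' = (I − K·H)·P̄ = [92/91 81/91; 81/91 100/91]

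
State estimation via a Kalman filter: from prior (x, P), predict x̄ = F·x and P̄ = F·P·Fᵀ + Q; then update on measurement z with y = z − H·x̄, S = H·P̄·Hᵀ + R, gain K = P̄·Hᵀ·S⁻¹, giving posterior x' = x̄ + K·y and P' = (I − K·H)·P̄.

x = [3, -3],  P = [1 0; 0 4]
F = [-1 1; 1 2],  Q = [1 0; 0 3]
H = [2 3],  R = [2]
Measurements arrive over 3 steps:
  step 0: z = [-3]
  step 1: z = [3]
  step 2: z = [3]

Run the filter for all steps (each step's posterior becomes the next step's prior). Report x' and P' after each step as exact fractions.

step 0: x̄ = F·x = [-6, -3]
step 0: P̄ = F·P·Fᵀ + Q = [6 7; 7 20]
step 0: y = z − H·x̄ = [18]
step 0: S = H·P̄·Hᵀ + R = [290]
step 0: K = P̄·Hᵀ·S⁻¹ = [33/290; 37/145]
step 0: x' = x̄ + K·y = [-573/145, 231/145]
step 0: P' = (I − K·H)·P̄ = [651/290 -206/145; -206/145 162/145]
step 1: x̄ = F·x = [804/145, -111/145]
step 1: P̄ = F·P·Fᵀ + Q = [2089/290 409/290; 409/290 1169/290]
step 1: y = z − H·x̄ = [-168/29]
step 1: S = H·P̄·Hᵀ + R = [4873/58]
step 1: K = P̄·Hᵀ·S⁻¹ = [1081/4873; 865/4873]
step 1: x' = x̄ + K·y = [103788/24365, -43707/24365]
step 1: P' = (I − K·H)·P̄ = [74774/24365 -46246/24365; -46246/24365 33714/24365]
step 2: x̄ = F·x = [-29499/4873, 16374/24365]
step 2: P̄ = F·P·Fᵀ + Q = [45069/4873 7780/4873; 7780/4873 97741/24365]
step 2: y = z − H·x̄ = [318963/24365]
step 2: S = H·P̄·Hᵀ + R = [2296579/24365]
step 2: K = P̄·Hᵀ·S⁻¹ = [567390/2296579; 371023/2296579]
step 2: x' = x̄ + K·y = [-6474759/2296579, 6400443/2296579]
step 2: P' = (I − K·H)·P̄ = [8027547/2296579 -4973438/2296579; -4973438/2296579 3562974/2296579]

step 0: x' = [-573/145, 231/145], P' = [651/290 -206/145; -206/145 162/145]
step 1: x' = [103788/24365, -43707/24365], P' = [74774/24365 -46246/24365; -46246/24365 33714/24365]
step 2: x' = [-6474759/2296579, 6400443/2296579], P' = [8027547/2296579 -4973438/2296579; -4973438/2296579 3562974/2296579]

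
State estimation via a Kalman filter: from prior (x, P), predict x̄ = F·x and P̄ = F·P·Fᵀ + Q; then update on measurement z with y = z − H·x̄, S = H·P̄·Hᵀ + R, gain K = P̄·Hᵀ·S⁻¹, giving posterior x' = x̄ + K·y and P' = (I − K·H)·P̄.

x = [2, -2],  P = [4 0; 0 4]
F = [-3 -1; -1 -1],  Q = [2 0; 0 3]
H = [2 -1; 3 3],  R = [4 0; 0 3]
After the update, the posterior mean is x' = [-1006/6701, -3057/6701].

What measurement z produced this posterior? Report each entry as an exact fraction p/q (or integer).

x̄ = F·x = [-4, 0]
P̄ = F·P·Fᵀ + Q = [42 16; 16 11]
S = H·P̄·Hᵀ + R = [119 267; 267 768]
K = P̄·Hᵀ·S⁻¹ = [1922/6701 850/6701; -1833/6701 1344/6701]
x' − x̄ = [25798/6701, -3057/6701] = K·y
y = (KᵀK)⁻¹·Kᵀ·(x' − x̄) = [9, 10]
z = y + H·x̄ = [9, 10] + [-8, -12] = [1, -2]

z = [1, -2]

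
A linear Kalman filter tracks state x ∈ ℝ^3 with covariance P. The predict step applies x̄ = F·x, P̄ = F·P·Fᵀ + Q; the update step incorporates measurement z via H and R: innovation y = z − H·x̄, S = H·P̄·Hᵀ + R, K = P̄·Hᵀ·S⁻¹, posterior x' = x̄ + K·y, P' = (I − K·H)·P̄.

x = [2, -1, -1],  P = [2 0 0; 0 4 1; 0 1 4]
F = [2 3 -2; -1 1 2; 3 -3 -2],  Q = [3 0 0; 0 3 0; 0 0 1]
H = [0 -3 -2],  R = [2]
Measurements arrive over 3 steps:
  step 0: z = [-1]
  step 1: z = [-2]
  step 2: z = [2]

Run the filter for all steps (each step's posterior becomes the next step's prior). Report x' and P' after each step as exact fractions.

step 0: x̄ = F·x = [3, -5, 11]
step 0: P̄ = F·P·Fᵀ + Q = [51 -4 -8; -4 29 -42; -8 -42 83]
step 0: y = z − H·x̄ = [6]
step 0: S = H·P̄·Hᵀ + R = [91]
step 0: K = P̄·Hᵀ·S⁻¹ = [4/13; -3/91; -40/91]
step 0: x' = x̄ + K·y = [63/13, -473/91, 761/91]
step 0: P' = (I − K·H)·P̄ = [551/13 -40/13 56/13; -40/13 2630/91 -3942/91; 56/13 -3942/91 5953/91]
step 1: x̄ = F·x = [-2059/91, 608/91, 1220/91]
step 1: P̄ = F·P·Fᵀ + Q = [103991/91 -36772/91 18524/91; -36772/91 13796/91 -10281/91; 18524/91 -10281/91 35318/91]
step 1: y = z − H·x̄ = [314/7]
step 1: S = H·P̄·Hᵀ + R = [10942/7]
step 1: K = P̄·Hᵀ·S⁻¹ = [2818/5471; -801/5471; -3061/10942]
step 1: x' = x̄ + K·y = [34041/71123, 8098/71123, 61017/71123]
step 1: P' = (I − K·H)·P̄ = [51780791/71123 -20355992/71123 30497354/71123; -20355992/71123 8399470/71123 -12588792/71123; 30497354/71123 -12588792/71123 37806169/142246]
step 2: x̄ = F·x = [-29658/71123, 96091/71123, -44205/71123]
step 2: P̄ = F·P·Fᵀ + Q = [21358869/71123 -990562/71123 -55339662/71123; -990562/71123 4373368/71123 -33599905/71123; -55339662/71123 -33599905/71123 466679914/71123]
step 2: y = z − H·x̄ = [342109/71123]
step 2: S = H·P̄·Hᵀ + R = [1503023354/71123]
step 2: K = P̄·Hᵀ·S⁻¹ = [56825505/751511677; 27039853/751511677; -118937159/214717622]
step 2: x' = x̄ + K·y = [-40040727/751511677, 1145397208/751511677, -705553267/214717622]
step 2: P' = (I − K·H)·P̄ = [134881310181/751511677 -53674978748/751511677 11493663231/107358811; -53674978748/751511677 25650349666/751511677 -5500366336/107358811; 11493663231/107358811 -5500366336/107358811 2374290881/30673946]

step 0: x' = [63/13, -473/91, 761/91], P' = [551/13 -40/13 56/13; -40/13 2630/91 -3942/91; 56/13 -3942/91 5953/91]
step 1: x' = [34041/71123, 8098/71123, 61017/71123], P' = [51780791/71123 -20355992/71123 30497354/71123; -20355992/71123 8399470/71123 -12588792/71123; 30497354/71123 -12588792/71123 37806169/142246]
step 2: x' = [-40040727/751511677, 1145397208/751511677, -705553267/214717622], P' = [134881310181/751511677 -53674978748/751511677 11493663231/107358811; -53674978748/751511677 25650349666/751511677 -5500366336/107358811; 11493663231/107358811 -5500366336/107358811 2374290881/30673946]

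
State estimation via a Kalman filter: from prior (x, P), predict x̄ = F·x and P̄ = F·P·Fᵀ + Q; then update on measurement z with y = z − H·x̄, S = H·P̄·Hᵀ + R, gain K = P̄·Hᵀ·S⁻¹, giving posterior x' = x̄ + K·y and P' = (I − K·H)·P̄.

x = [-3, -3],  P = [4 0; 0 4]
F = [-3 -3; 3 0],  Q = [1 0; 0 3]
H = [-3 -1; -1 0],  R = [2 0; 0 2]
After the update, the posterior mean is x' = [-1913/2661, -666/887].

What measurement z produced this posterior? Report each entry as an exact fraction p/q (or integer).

x̄ = F·x = [18, -9]
P̄ = F·P·Fᵀ + Q = [73 -36; -36 39]
S = H·P̄·Hᵀ + R = [482 183; 183 75]
K = P̄·Hᵀ·S⁻¹ = [-122/887 -1697/2661; -471/887 1575/887]
x' − x̄ = [-49811/2661, 7317/887] = K·y
y = (KᵀK)⁻¹·Kᵀ·(x' − x̄) = [48, 19]
z = y + H·x̄ = [48, 19] + [-45, -18] = [3, 1]

z = [3, 1]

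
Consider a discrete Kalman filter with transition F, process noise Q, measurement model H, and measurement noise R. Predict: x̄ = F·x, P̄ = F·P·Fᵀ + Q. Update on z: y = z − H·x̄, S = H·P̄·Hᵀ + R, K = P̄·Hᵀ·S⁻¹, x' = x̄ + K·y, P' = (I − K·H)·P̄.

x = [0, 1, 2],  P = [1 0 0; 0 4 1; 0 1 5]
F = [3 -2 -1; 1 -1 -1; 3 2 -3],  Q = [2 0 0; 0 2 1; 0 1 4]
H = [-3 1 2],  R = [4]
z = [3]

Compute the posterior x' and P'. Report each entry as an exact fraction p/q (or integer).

x' = [-165/38, -31/10, -66/19]
P' = [1891/76 63/4 553/19; 63/4 261/20 17; 553/19 17 678/19]

x̄ = F·x = [-4, -3, -4]
P̄ = F·P·Fᵀ + Q = [36 19 12; 19 14 12; 12 12 62]
y = z − H·x̄ = [2]
S = H·P̄·Hᵀ + R = [380]
K = P̄·Hᵀ·S⁻¹ = [-13/76; -1/20; 5/19]
x' = x̄ + K·y = [-165/38, -31/10, -66/19]
P' = (I − K·H)·P̄ = [1891/76 63/4 553/19; 63/4 261/20 17; 553/19 17 678/19]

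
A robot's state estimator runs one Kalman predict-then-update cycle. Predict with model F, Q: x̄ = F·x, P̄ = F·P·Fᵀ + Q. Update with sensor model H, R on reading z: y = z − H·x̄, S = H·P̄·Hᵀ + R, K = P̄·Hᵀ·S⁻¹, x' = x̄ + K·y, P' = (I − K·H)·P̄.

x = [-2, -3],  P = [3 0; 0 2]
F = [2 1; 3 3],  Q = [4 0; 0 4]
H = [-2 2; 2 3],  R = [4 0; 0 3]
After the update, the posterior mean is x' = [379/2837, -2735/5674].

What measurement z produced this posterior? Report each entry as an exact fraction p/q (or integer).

x̄ = F·x = [-7, -15]
P̄ = F·P·Fᵀ + Q = [18 24; 24 49]
S = H·P̄·Hᵀ + R = [80 174; 174 804]
K = P̄·Hᵀ·S⁻¹ = [-762/2837 546/2837; 1045/5674 575/2837]
x' − x̄ = [20238/2837, 82375/5674] = K·y
y = (KᵀK)⁻¹·Kᵀ·(x' − x̄) = [15, 58]
z = y + H·x̄ = [15, 58] + [-16, -59] = [-1, -1]

z = [-1, -1]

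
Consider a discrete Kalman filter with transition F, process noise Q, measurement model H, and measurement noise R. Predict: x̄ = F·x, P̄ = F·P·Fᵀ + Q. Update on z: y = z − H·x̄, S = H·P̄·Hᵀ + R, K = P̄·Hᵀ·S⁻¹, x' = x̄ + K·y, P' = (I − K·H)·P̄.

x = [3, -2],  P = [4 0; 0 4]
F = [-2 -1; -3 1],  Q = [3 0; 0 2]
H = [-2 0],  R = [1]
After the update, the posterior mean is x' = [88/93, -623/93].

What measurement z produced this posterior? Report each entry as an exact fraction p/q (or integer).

x̄ = F·x = [-4, -11]
P̄ = F·P·Fᵀ + Q = [23 20; 20 42]
S = H·P̄·Hᵀ + R = [93]
K = P̄·Hᵀ·S⁻¹ = [-46/93; -40/93]
x' − x̄ = [460/93, 400/93] = K·y
y = (KᵀK)⁻¹·Kᵀ·(x' − x̄) = [-10]
z = y + H·x̄ = [-10] + [8] = [-2]

z = [-2]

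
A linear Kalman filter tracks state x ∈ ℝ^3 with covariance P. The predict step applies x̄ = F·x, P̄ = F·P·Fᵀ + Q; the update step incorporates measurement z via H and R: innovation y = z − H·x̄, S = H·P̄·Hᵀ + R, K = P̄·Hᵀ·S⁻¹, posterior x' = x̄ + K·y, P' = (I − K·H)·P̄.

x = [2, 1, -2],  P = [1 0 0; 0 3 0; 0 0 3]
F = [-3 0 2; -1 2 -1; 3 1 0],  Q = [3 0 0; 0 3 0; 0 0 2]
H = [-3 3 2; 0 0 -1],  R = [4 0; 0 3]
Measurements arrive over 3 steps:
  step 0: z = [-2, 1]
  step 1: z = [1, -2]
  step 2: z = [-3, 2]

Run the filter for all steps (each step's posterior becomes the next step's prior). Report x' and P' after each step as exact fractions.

step 0: x' = [-15374/6869, -18542/6869, -1373/6869], P' = [60042/6869 57504/6869 1593/6869; 57504/6869 64226/6869 -8019/6869; 1593/6869 -8019/6869 14802/6869]
step 1: x' = [-29410268/33716779, -50431723/33716779, 49710620/33716779], P' = [82195368/33716779 77704650/33716779 -2961180/33716779; 77704650/33716779 366364252/101150337 -55663916/33716779; -2961180/33716779 -55663916/33716779 81455154/33716779]
step 2: x' = [1642085952967/1994149851880, 1372080366059/1994149851880, -139273416865/99707492594], P' = [4852292866683/1994149851880 4555989089991/1994149851880 -6417404379/99707492594; 4555989089991/1994149851880 7053076509347/1994149851880 -154518258687/99707492594; -6417404379/99707492594 -154518258687/99707492594 114427765524/49853746297]

step 0: x̄ = F·x = [-10, 2, 7]
step 0: P̄ = F·P·Fᵀ + Q = [24 -3 -9; -3 19 3; -9 3 14]
step 0: y = z − H·x̄ = [-52, 8]
step 0: S = H·P̄·Hᵀ + R = [645 -64; -64 17]
step 0: K = P̄·Hᵀ·S⁻¹ = [-1107/6869 -531/6869; 1032/6869 2673/6869; 192/6869 -4934/6869]
step 0: x' = x̄ + K·y = [-15374/6869, -18542/6869, -1373/6869]
step 0: P' = (I − K·H)·P̄ = [60042/6869 57504/6869 1593/6869; 57504/6869 64226/6869 -8019/6869; 1593/6869 -8019/6869 14802/6869]
step 1: x̄ = F·x = [43376/6869, -20337/6869, -64664/6869]
step 1: P̄ = F·P·Fᵀ + Q = [601077/6869 -224985/6869 -719370/6869; -224985/6869 157601/6869 239086/6869; -719370/6869 239086/6869 963366/6869]
step 1: y = z − H·x̄ = [327336/6869, -78402/6869]
step 1: S = H·P̄·Hᵀ + R = [26260244/6869 -4802100/6869; -4802100/6869 983973/6869]
step 1: K = P̄·Hᵀ·S⁻¹ = [-9697257/67433558 987060/33716779; 10961235/67433558 55663916/101150337; 1200525/33716779 -27151718/33716779]
step 1: x' = x̄ + K·y = [-29410268/33716779, -50431723/33716779, 49710620/33716779]
step 1: P' = (I − K·H)·P̄ = [82195368/33716779 77704650/33716779 -2961180/33716779; 77704650/33716779 366364252/101150337 -55663916/33716779; -2961180/33716779 -55663916/33716779 81455154/33716779]
step 2: x̄ = F·x = [187652044/33716779, -121163798/33716779, -138662527/33716779]
step 2: P̄ = F·P·Fᵀ + Q = [1202263425/33716779 -608168948/33716779 -1101967174/33716779; -608168948/33716779 1977603697/101150337 1352182310/101150337; -1101967174/33716779 1352182310/101150337 4186623562/101150337]
step 2: y = z − H·x̄ = [1102622243/33716779, -71228969/33716779]
step 2: S = H·P̄·Hᵀ + R = [156148770520/101150337 -22347498620/101150337; -22347498620/101150337 4490074573/101150337]
step 2: K = P̄·Hᵀ·S⁻¹ = [-286401876309/1994149851880 2139134793/99707492594; 327632977647/1994149851880 51506086229/99707492594; 3352124793/99707492594 -38142588508/49853746297]
step 2: x' = x̄ + K·y = [1642085952967/1994149851880, 1372080366059/1994149851880, -139273416865/99707492594]
step 2: P' = (I − K·H)·P̄ = [4852292866683/1994149851880 4555989089991/1994149851880 -6417404379/99707492594; 4555989089991/1994149851880 7053076509347/1994149851880 -154518258687/99707492594; -6417404379/99707492594 -154518258687/99707492594 114427765524/49853746297]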